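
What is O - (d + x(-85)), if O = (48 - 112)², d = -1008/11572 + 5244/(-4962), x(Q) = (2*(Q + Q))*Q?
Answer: -59341105958/2392511 ≈ -24803.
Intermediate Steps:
x(Q) = 4*Q² (x(Q) = (2*(2*Q))*Q = (4*Q)*Q = 4*Q²)
d = -2736886/2392511 (d = -1008*1/11572 + 5244*(-1/4962) = -252/2893 - 874/827 = -2736886/2392511 ≈ -1.1439)
O = 4096 (O = (-64)² = 4096)
O - (d + x(-85)) = 4096 - (-2736886/2392511 + 4*(-85)²) = 4096 - (-2736886/2392511 + 4*7225) = 4096 - (-2736886/2392511 + 28900) = 4096 - 1*69140831014/2392511 = 4096 - 69140831014/2392511 = -59341105958/2392511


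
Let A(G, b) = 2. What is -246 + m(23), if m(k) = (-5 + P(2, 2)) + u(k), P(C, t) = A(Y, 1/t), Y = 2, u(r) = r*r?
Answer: 280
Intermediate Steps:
u(r) = r²
P(C, t) = 2
m(k) = -3 + k² (m(k) = (-5 + 2) + k² = -3 + k²)
-246 + m(23) = -246 + (-3 + 23²) = -246 + (-3 + 529) = -246 + 526 = 280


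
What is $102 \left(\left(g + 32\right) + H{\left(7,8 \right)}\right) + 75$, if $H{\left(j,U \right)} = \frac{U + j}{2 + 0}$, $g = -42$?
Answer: $-180$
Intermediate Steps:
$H{\left(j,U \right)} = \frac{U}{2} + \frac{j}{2}$ ($H{\left(j,U \right)} = \frac{U + j}{2} = \left(U + j\right) \frac{1}{2} = \frac{U}{2} + \frac{j}{2}$)
$102 \left(\left(g + 32\right) + H{\left(7,8 \right)}\right) + 75 = 102 \left(\left(-42 + 32\right) + \left(\frac{1}{2} \cdot 8 + \frac{1}{2} \cdot 7\right)\right) + 75 = 102 \left(-10 + \left(4 + \frac{7}{2}\right)\right) + 75 = 102 \left(-10 + \frac{15}{2}\right) + 75 = 102 \left(- \frac{5}{2}\right) + 75 = -255 + 75 = -180$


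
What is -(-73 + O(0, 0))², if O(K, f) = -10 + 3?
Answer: -6400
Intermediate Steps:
O(K, f) = -7
-(-73 + O(0, 0))² = -(-73 - 7)² = -1*(-80)² = -1*6400 = -6400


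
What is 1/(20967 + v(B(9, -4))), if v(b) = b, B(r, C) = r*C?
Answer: 1/20931 ≈ 4.7776e-5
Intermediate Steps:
B(r, C) = C*r
1/(20967 + v(B(9, -4))) = 1/(20967 - 4*9) = 1/(20967 - 36) = 1/20931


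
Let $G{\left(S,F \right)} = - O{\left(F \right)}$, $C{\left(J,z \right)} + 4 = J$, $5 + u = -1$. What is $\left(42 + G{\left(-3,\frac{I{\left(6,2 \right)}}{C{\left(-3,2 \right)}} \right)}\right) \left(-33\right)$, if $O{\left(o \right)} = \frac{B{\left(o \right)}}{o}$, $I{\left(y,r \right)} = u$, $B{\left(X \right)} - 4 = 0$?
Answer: $-1232$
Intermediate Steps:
$u = -6$ ($u = -5 - 1 = -6$)
$B{\left(X \right)} = 4$ ($B{\left(X \right)} = 4 + 0 = 4$)
$C{\left(J,z \right)} = -4 + J$
$I{\left(y,r \right)} = -6$
$O{\left(o \right)} = \frac{4}{o}$
$G{\left(S,F \right)} = - \frac{4}{F}$
$\left(42 + G{\left(-3,\frac{I{\left(6,2 \right)}}{C{\left(-3,2 \right)}} \right)}\right) \left(-33\right) = \left(42 - \frac{4}{\left(-6\right) \frac{1}{-4 - 3}}\right) \left(-33\right) = \left(42 - \frac{4}{\left(-6\right) \frac{1}{-7}}\right) \left(-33\right) = \left(42 - \frac{4}{\left(-6\right) \left(- \frac{1}{7}\right)}\right) \left(-33\right) = \left(42 - \frac{4}{\frac{6}{7}}\right) \left(-33\right) = \left(42 - \frac{14}{3}\right) \left(-33\right) = \frac{112}{3} \left(-33\right) = -1232$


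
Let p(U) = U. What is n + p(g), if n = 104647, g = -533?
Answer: 104114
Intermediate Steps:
n + p(g) = 104647 - 533 = 104114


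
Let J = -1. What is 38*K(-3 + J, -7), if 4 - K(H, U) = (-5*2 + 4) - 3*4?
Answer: 836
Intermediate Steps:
K(H, U) = 22 (K(H, U) = 4 - ((-5*2 + 4) - 3*4) = 4 - ((-10 + 4) - 12) = 4 - (-6 - 12) = 4 - 1*(-18) = 4 + 18 = 22)
38*K(-3 + J, -7) = 38*22 = 836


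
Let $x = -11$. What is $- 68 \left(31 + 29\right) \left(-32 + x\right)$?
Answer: $175440$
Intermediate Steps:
$- 68 \left(31 + 29\right) \left(-32 + x\right) = - 68 \left(31 + 29\right) \left(-32 - 11\right) = - 68 \cdot 60 \left(-43\right) = \left(-68\right) \left(-2580\right) = 175440$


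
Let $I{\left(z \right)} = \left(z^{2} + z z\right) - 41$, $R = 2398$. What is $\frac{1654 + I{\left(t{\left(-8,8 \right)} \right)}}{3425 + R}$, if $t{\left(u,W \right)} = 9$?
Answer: $\frac{1775}{5823} \approx 0.30483$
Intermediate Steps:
$I{\left(z \right)} = -41 + 2 z^{2}$ ($I{\left(z \right)} = \left(z^{2} + z^{2}\right) - 41 = 2 z^{2} - 41 = -41 + 2 z^{2}$)
$\frac{1654 + I{\left(t{\left(-8,8 \right)} \right)}}{3425 + R} = \frac{1654 - \left(41 - 2 \cdot 9^{2}\right)}{3425 + 2398} = \frac{1654 + \left(-41 + 2 \cdot 81\right)}{5823} = \left(1654 + \left(-41 + 162\right)\right) \frac{1}{5823} = \left(1654 + 121\right) \frac{1}{5823} = 1775 \cdot \frac{1}{5823} = \frac{1775}{5823}$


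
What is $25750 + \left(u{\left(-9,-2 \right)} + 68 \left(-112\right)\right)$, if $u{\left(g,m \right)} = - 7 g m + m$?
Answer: $18006$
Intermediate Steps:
$u{\left(g,m \right)} = m - 7 g m$ ($u{\left(g,m \right)} = - 7 g m + m = m - 7 g m$)
$25750 + \left(u{\left(-9,-2 \right)} + 68 \left(-112\right)\right) = 25750 - \left(7616 + 2 \left(1 - -63\right)\right) = 25750 - \left(7616 + 2 \left(1 + 63\right)\right) = 25750 - 7744 = 18006$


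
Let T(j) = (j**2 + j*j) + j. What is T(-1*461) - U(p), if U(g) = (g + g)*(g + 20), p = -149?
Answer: 386139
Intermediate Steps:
U(g) = 2*g*(20 + g) (U(g) = (2*g)*(20 + g) = 2*g*(20 + g))
T(j) = j + 2*j**2 (T(j) = (j**2 + j**2) + j = 2*j**2 + j = j + 2*j**2)
T(-1*461) - U(p) = (-1*461)*(1 + 2*(-1*461)) - 2*(-149)*(20 - 149) = -461*(1 + 2*(-461)) - 2*(-149)*(-129) = -461*(1 - 922) - 1*38442 = -461*(-921) - 38442 = 424581 - 38442 = 386139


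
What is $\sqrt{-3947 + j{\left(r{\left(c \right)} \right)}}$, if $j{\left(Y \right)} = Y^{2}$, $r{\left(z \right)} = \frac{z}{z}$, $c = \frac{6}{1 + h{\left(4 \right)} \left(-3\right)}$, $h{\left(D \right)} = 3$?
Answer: $i \sqrt{3946} \approx 62.817 i$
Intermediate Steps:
$c = - \frac{3}{4}$ ($c = \frac{6}{1 + 3 \left(-3\right)} = \frac{6}{1 - 9} = \frac{6}{-8} = 6 \left(- \frac{1}{8}\right) = - \frac{3}{4} \approx -0.75$)
$r{\left(z \right)} = 1$
$\sqrt{-3947 + j{\left(r{\left(c \right)} \right)}} = \sqrt{-3947 + 1^{2}} = \sqrt{-3947 + 1} = \sqrt{-3946} = i \sqrt{3946}$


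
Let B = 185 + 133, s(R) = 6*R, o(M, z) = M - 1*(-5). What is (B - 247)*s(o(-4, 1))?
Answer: 426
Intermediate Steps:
o(M, z) = 5 + M (o(M, z) = M + 5 = 5 + M)
B = 318
(B - 247)*s(o(-4, 1)) = (318 - 247)*(6*(5 - 4)) = 71*(6*1) = 71*6 = 426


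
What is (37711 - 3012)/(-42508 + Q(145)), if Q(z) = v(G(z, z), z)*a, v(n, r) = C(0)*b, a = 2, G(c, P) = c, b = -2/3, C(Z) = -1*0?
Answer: -34699/42508 ≈ -0.81629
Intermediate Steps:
C(Z) = 0
b = -2/3 (b = -2*1/3 = -2/3 ≈ -0.66667)
v(n, r) = 0 (v(n, r) = 0*(-2/3) = 0)
Q(z) = 0 (Q(z) = 0*2 = 0)
(37711 - 3012)/(-42508 + Q(145)) = (37711 - 3012)/(-42508 + 0) = 34699/(-42508) = 34699*(-1/42508) = -34699/42508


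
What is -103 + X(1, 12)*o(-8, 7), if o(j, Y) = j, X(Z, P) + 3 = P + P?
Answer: -271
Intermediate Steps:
X(Z, P) = -3 + 2*P (X(Z, P) = -3 + (P + P) = -3 + 2*P)
-103 + X(1, 12)*o(-8, 7) = -103 + (-3 + 2*12)*(-8) = -103 + (-3 + 24)*(-8) = -103 + 21*(-8) = -103 - 168 = -271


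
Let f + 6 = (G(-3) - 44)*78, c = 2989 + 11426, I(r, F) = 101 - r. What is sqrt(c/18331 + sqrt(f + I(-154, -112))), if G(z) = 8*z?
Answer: sqrt(264241365 + 336025561*I*sqrt(5055))/18331 ≈ 5.9954 + 5.9294*I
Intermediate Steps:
c = 14415
f = -5310 (f = -6 + (8*(-3) - 44)*78 = -6 + (-24 - 44)*78 = -6 - 68*78 = -6 - 5304 = -5310)
sqrt(c/18331 + sqrt(f + I(-154, -112))) = sqrt(14415/18331 + sqrt(-5310 + (101 - 1*(-154)))) = sqrt(14415*(1/18331) + sqrt(-5310 + (101 + 154))) = sqrt(14415/18331 + sqrt(-5310 + 255)) = sqrt(14415/18331 + sqrt(-5055)) = sqrt(14415/18331 + I*sqrt(5055))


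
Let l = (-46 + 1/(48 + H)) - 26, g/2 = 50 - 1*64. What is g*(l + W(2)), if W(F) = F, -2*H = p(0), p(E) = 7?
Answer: 174384/89 ≈ 1959.4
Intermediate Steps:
H = -7/2 (H = -½*7 = -7/2 ≈ -3.5000)
g = -28 (g = 2*(50 - 1*64) = 2*(50 - 64) = 2*(-14) = -28)
l = -6406/89 (l = (-46 + 1/(48 - 7/2)) - 26 = (-46 + 1/(89/2)) - 26 = (-46 + 2/89) - 26 = -4092/89 - 26 = -6406/89 ≈ -71.978)
g*(l + W(2)) = -28*(-6406/89 + 2) = -28*(-6228/89) = 174384/89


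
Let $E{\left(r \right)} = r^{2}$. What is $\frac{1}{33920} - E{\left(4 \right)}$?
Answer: $- \frac{542719}{33920} \approx -16.0$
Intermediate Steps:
$\frac{1}{33920} - E{\left(4 \right)} = \frac{1}{33920} - 4^{2} = \frac{1}{33920} - 16 = - \frac{542719}{33920}$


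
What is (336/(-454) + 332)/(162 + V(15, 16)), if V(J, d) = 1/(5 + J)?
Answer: 1503920/735707 ≈ 2.0442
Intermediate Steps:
(336/(-454) + 332)/(162 + V(15, 16)) = (336/(-454) + 332)/(162 + 1/(5 + 15)) = (336*(-1/454) + 332)/(162 + 1/20) = (-168/227 + 332)/(162 + 1/20) = 75196/(227*(3241/20)) = (75196/227)*(20/3241) = 1503920/735707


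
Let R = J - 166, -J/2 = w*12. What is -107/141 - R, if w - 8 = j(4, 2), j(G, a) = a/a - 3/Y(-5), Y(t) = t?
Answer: 278927/705 ≈ 395.64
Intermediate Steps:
j(G, a) = 8/5 (j(G, a) = a/a - 3/(-5) = 1 - 3*(-⅕) = 1 + ⅗ = 8/5)
w = 48/5 (w = 8 + 8/5 = 48/5 ≈ 9.6000)
J = -1152/5 (J = -96*12/5 = -2*576/5 = -1152/5 ≈ -230.40)
R = -1982/5 (R = -1152/5 - 166 = -1982/5 ≈ -396.40)
-107/141 - R = -107/141 - 1*(-1982/5) = -107*1/141 + 1982/5 = -107/141 + 1982/5 = 278927/705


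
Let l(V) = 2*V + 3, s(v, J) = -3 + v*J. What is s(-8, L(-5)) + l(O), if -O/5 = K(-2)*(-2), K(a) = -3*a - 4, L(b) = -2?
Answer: 56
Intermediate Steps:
K(a) = -4 - 3*a
O = 20 (O = -5*(-4 - 3*(-2))*(-2) = -5*(-4 + 6)*(-2) = -10*(-2) = -5*(-4) = 20)
s(v, J) = -3 + J*v
l(V) = 3 + 2*V
s(-8, L(-5)) + l(O) = (-3 - 2*(-8)) + (3 + 2*20) = (-3 + 16) + (3 + 40) = 13 + 43 = 56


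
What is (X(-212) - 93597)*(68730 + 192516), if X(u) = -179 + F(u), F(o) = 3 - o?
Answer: -24442437006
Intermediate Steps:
X(u) = -176 - u (X(u) = -179 + (3 - u) = -176 - u)
(X(-212) - 93597)*(68730 + 192516) = ((-176 - 1*(-212)) - 93597)*(68730 + 192516) = ((-176 + 212) - 93597)*261246 = (36 - 93597)*261246 = -93561*261246 = -24442437006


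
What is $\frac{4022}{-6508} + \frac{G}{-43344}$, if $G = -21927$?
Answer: $- \frac{2635721}{23506896} \approx -0.11213$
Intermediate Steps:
$\frac{4022}{-6508} + \frac{G}{-43344} = \frac{4022}{-6508} - \frac{21927}{-43344} = 4022 \left(- \frac{1}{6508}\right) - - \frac{7309}{14448} = - \frac{2011}{3254} + \frac{7309}{14448} = - \frac{2635721}{23506896}$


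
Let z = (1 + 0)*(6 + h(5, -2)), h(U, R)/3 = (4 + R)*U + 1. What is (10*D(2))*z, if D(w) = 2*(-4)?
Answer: -3120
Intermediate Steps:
h(U, R) = 3 + 3*U*(4 + R) (h(U, R) = 3*((4 + R)*U + 1) = 3*(U*(4 + R) + 1) = 3*(1 + U*(4 + R)) = 3 + 3*U*(4 + R))
D(w) = -8
z = 39 (z = (1 + 0)*(6 + (3 + 12*5 + 3*(-2)*5)) = 1*(6 + (3 + 60 - 30)) = 1*(6 + 33) = 1*39 = 39)
(10*D(2))*z = (10*(-8))*39 = -80*39 = -3120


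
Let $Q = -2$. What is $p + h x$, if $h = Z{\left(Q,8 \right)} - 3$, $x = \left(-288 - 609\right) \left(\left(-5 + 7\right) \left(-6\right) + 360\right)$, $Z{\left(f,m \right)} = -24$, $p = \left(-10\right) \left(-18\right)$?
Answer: $8428392$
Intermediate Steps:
$p = 180$
$x = -312156$ ($x = - 897 \left(2 \left(-6\right) + 360\right) = - 897 \left(-12 + 360\right) = \left(-897\right) 348 = -312156$)
$h = -27$ ($h = -24 - 3 = -27$)
$p + h x = 180 - -8428212 = 180 + 8428212 = 8428392$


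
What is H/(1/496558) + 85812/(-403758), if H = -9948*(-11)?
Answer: 3656523214399130/67293 ≈ 5.4337e+10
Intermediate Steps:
H = 109428
H/(1/496558) + 85812/(-403758) = 109428/(1/496558) + 85812/(-403758) = 109428/(1/496558) + 85812*(-1/403758) = 109428*496558 - 14302/67293 = 54337348824 - 14302/67293 = 3656523214399130/67293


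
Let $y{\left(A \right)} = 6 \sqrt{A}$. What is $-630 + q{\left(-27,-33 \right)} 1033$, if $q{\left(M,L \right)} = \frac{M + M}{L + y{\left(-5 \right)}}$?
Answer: $\frac{38568}{47} + \frac{12396 i \sqrt{5}}{47} \approx 820.6 + 589.75 i$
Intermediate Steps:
$q{\left(M,L \right)} = \frac{2 M}{L + 6 i \sqrt{5}}$ ($q{\left(M,L \right)} = \frac{M + M}{L + 6 \sqrt{-5}} = \frac{2 M}{L + 6 i \sqrt{5}}$)
$-630 + q{\left(-27,-33 \right)} 1033 = -630 + 2 \left(-27\right) \frac{1}{-33 + 6 i \sqrt{5}} \cdot 1033 = -630 + - \frac{54}{-33 + 6 i \sqrt{5}} \cdot 1033 = -630 - \frac{55782}{-33 + 6 i \sqrt{5}}$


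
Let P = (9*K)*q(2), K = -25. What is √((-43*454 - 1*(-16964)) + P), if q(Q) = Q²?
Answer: I*√3458 ≈ 58.805*I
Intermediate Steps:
P = -900 (P = (9*(-25))*2² = -225*4 = -900)
√((-43*454 - 1*(-16964)) + P) = √((-43*454 - 1*(-16964)) - 900) = √((-19522 + 16964) - 900) = √(-2558 - 900) = √(-3458) = I*√3458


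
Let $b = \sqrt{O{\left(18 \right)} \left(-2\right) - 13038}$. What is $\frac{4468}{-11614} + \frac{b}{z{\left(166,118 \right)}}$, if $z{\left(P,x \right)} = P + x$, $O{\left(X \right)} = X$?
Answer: $- \frac{2234}{5807} + \frac{i \sqrt{13074}}{284} \approx -0.38471 + 0.40261 i$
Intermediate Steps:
$b = i \sqrt{13074}$ ($b = \sqrt{18 \left(-2\right) - 13038} = \sqrt{-36 - 13038} = \sqrt{-13074} = i \sqrt{13074} \approx 114.34 i$)
$\frac{4468}{-11614} + \frac{b}{z{\left(166,118 \right)}} = \frac{4468}{-11614} + \frac{i \sqrt{13074}}{166 + 118} = 4468 \left(- \frac{1}{11614}\right) + \frac{i \sqrt{13074}}{284} = - \frac{2234}{5807} + i \sqrt{13074} \cdot \frac{1}{284} = - \frac{2234}{5807} + \frac{i \sqrt{13074}}{284}$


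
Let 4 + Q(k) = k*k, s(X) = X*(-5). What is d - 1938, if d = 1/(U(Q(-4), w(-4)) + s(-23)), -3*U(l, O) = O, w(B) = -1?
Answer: -670545/346 ≈ -1938.0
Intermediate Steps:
s(X) = -5*X
Q(k) = -4 + k² (Q(k) = -4 + k*k = -4 + k²)
U(l, O) = -O/3
d = 3/346 (d = 1/(-⅓*(-1) - 5*(-23)) = 1/(⅓ + 115) = 1/(346/3) = 3/346 ≈ 0.0086705)
d - 1938 = 3/346 - 1938 = -670545/346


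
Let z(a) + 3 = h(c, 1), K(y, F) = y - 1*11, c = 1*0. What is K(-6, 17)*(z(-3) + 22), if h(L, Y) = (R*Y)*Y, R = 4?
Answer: -391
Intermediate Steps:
c = 0
h(L, Y) = 4*Y² (h(L, Y) = (4*Y)*Y = 4*Y²)
K(y, F) = -11 + y (K(y, F) = y - 11 = -11 + y)
z(a) = 1 (z(a) = -3 + 4*1² = -3 + 4*1 = -3 + 4 = 1)
K(-6, 17)*(z(-3) + 22) = (-11 - 6)*(1 + 22) = -17*23 = -391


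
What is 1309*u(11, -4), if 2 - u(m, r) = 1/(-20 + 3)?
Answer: 2695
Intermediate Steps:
u(m, r) = 35/17 (u(m, r) = 2 - 1/(-20 + 3) = 2 - 1/(-17) = 2 - 1*(-1/17) = 2 + 1/17 = 35/17)
1309*u(11, -4) = 1309*(35/17) = 2695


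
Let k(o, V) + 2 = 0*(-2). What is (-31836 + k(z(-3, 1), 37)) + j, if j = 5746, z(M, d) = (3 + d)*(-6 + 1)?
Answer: -26092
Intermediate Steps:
z(M, d) = -15 - 5*d (z(M, d) = (3 + d)*(-5) = -15 - 5*d)
k(o, V) = -2 (k(o, V) = -2 + 0*(-2) = -2 + 0 = -2)
(-31836 + k(z(-3, 1), 37)) + j = (-31836 - 2) + 5746 = -31838 + 5746 = -26092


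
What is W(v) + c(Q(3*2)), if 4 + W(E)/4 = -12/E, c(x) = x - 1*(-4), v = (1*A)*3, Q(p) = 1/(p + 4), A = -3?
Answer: -197/30 ≈ -6.5667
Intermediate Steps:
Q(p) = 1/(4 + p)
v = -9 (v = (1*(-3))*3 = -3*3 = -9)
c(x) = 4 + x (c(x) = x + 4 = 4 + x)
W(E) = -16 - 48/E (W(E) = -16 + 4*(-12/E) = -16 - 48/E)
W(v) + c(Q(3*2)) = (-16 - 48/(-9)) + (4 + 1/(4 + 3*2)) = (-16 - 48*(-⅑)) + (4 + 1/(4 + 6)) = (-16 + 16/3) + (4 + 1/10) = -32/3 + (4 + ⅒) = -32/3 + 41/10 = -197/30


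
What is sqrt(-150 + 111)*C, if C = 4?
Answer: 4*I*sqrt(39) ≈ 24.98*I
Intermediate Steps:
sqrt(-150 + 111)*C = sqrt(-150 + 111)*4 = sqrt(-39)*4 = (I*sqrt(39))*4 = 4*I*sqrt(39)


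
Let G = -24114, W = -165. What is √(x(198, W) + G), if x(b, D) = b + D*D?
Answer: √3309 ≈ 57.524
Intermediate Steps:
x(b, D) = b + D²
√(x(198, W) + G) = √((198 + (-165)²) - 24114) = √((198 + 27225) - 24114) = √(27423 - 24114) = √3309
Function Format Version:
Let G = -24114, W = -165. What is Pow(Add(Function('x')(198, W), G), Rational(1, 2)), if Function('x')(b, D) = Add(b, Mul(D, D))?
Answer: Pow(3309, Rational(1, 2)) ≈ 57.524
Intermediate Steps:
Function('x')(b, D) = Add(b, Pow(D, 2))
Pow(Add(Function('x')(198, W), G), Rational(1, 2)) = Pow(Add(Add(198, Pow(-165, 2)), -24114), Rational(1, 2)) = Pow(Add(Add(198, 27225), -24114), Rational(1, 2)) = Pow(Add(27423, -24114), Rational(1, 2)) = Pow(3309, Rational(1, 2))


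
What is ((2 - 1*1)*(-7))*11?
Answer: -77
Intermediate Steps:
((2 - 1*1)*(-7))*11 = ((2 - 1)*(-7))*11 = (1*(-7))*11 = -7*11 = -77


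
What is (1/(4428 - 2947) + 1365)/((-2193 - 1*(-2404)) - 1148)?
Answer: -2021566/1387697 ≈ -1.4568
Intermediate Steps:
(1/(4428 - 2947) + 1365)/((-2193 - 1*(-2404)) - 1148) = (1/1481 + 1365)/((-2193 + 2404) - 1148) = (1/1481 + 1365)/(211 - 1148) = (2021566/1481)/(-937) = (2021566/1481)*(-1/937) = -2021566/1387697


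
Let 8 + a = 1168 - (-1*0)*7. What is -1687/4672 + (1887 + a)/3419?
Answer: 8467731/15973568 ≈ 0.53011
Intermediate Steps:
a = 1160 (a = -8 + (1168 - (-1*0)*7) = -8 + (1168 - 0*7) = -8 + (1168 - 1*0) = -8 + (1168 + 0) = -8 + 1168 = 1160)
-1687/4672 + (1887 + a)/3419 = -1687/4672 + (1887 + 1160)/3419 = -1687*1/4672 + 3047*(1/3419) = -1687/4672 + 3047/3419 = 8467731/15973568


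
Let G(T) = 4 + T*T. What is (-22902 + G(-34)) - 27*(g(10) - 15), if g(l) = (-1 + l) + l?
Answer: -21850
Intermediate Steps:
G(T) = 4 + T**2
g(l) = -1 + 2*l
(-22902 + G(-34)) - 27*(g(10) - 15) = (-22902 + (4 + (-34)**2)) - 27*((-1 + 2*10) - 15) = (-22902 + (4 + 1156)) - 27*((-1 + 20) - 15) = (-22902 + 1160) - 27*(19 - 15) = -21742 - 27*4 = -21742 - 108 = -21850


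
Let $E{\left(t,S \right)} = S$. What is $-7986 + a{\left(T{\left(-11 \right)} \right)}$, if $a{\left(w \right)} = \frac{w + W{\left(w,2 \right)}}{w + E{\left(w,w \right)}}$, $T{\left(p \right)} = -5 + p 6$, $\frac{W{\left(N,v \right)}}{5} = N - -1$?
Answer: $- \frac{1133591}{142} \approx -7983.0$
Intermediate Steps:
$W{\left(N,v \right)} = 5 + 5 N$ ($W{\left(N,v \right)} = 5 \left(N - -1\right) = 5 \left(N + 1\right) = 5 \left(1 + N\right) = 5 + 5 N$)
$T{\left(p \right)} = -5 + 6 p$
$a{\left(w \right)} = \frac{5 + 6 w}{2 w}$ ($a{\left(w \right)} = \frac{w + \left(5 + 5 w\right)}{w + w} = \frac{5 + 6 w}{2 w}$)
$-7986 + a{\left(T{\left(-11 \right)} \right)} = -7986 + \left(3 + \frac{5}{2 \left(-5 + 6 \left(-11\right)\right)}\right) = -7986 + \left(3 + \frac{5}{2 \left(-5 - 66\right)}\right) = -7986 + \left(3 + \frac{5}{2 \left(-71\right)}\right) = -7986 + \left(3 + \frac{5}{2} \left(- \frac{1}{71}\right)\right) = -7986 + \left(3 - \frac{5}{142}\right) = -7986 + \frac{421}{142} = - \frac{1133591}{142}$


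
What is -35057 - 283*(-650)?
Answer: 148893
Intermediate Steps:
-35057 - 283*(-650) = -35057 + 183950 = 148893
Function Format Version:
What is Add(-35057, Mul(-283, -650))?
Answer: 148893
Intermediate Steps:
Add(-35057, Mul(-283, -650)) = Add(-35057, 183950) = 148893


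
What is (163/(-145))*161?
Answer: -26243/145 ≈ -180.99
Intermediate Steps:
(163/(-145))*161 = (163*(-1/145))*161 = -163/145*161 = -26243/145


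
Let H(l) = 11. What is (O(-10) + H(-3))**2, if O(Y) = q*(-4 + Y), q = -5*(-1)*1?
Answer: 3481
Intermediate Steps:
q = 5 (q = 5*1 = 5)
O(Y) = -20 + 5*Y (O(Y) = 5*(-4 + Y) = -20 + 5*Y)
(O(-10) + H(-3))**2 = ((-20 + 5*(-10)) + 11)**2 = ((-20 - 50) + 11)**2 = (-70 + 11)**2 = (-59)**2 = 3481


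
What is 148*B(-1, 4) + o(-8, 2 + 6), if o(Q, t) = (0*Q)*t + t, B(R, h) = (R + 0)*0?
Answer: 8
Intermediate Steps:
B(R, h) = 0 (B(R, h) = R*0 = 0)
o(Q, t) = t (o(Q, t) = 0*t + t = 0 + t = t)
148*B(-1, 4) + o(-8, 2 + 6) = 148*0 + (2 + 6) = 0 + 8 = 8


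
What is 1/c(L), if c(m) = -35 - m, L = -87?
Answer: 1/52 ≈ 0.019231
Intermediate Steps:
1/c(L) = 1/(-35 - 1*(-87)) = 1/(-35 + 87) = 1/52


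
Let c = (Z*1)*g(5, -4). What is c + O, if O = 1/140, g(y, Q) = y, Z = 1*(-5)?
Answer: -3499/140 ≈ -24.993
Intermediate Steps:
Z = -5
c = -25 (c = -5*1*5 = -5*5 = -25)
O = 1/140 ≈ 0.0071429
c + O = -25 + 1/140 = -3499/140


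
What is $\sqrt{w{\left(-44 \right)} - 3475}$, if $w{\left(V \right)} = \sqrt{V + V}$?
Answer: $\sqrt{-3475 + 2 i \sqrt{22}} \approx 0.07957 + 58.949 i$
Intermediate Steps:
$w{\left(V \right)} = \sqrt{2} \sqrt{V}$ ($w{\left(V \right)} = \sqrt{2 V} = \sqrt{2} \sqrt{V}$)
$\sqrt{w{\left(-44 \right)} - 3475} = \sqrt{\sqrt{2} \sqrt{-44} - 3475} = \sqrt{\sqrt{2} \cdot 2 i \sqrt{11} - 3475} = \sqrt{2 i \sqrt{22} - 3475} = \sqrt{-3475 + 2 i \sqrt{22}}$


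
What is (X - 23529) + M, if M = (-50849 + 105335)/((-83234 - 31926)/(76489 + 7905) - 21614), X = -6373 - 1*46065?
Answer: -34646034308494/456051769 ≈ -75970.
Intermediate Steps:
X = -52438 (X = -6373 - 46065 = -52438)
M = -1149572871/456051769 (M = 54486/(-115160/84394 - 21614) = 54486/(-115160*1/84394 - 21614) = 54486/(-57580/42197 - 21614) = 54486/(-912103538/42197) = 54486*(-42197/912103538) = -1149572871/456051769 ≈ -2.5207)
(X - 23529) + M = (-52438 - 23529) - 1149572871/456051769 = -75967 - 1149572871/456051769 = -34646034308494/456051769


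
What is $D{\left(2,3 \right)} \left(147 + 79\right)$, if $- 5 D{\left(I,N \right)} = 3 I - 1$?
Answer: $-226$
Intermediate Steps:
$D{\left(I,N \right)} = \frac{1}{5} - \frac{3 I}{5}$ ($D{\left(I,N \right)} = - \frac{3 I - 1}{5} = - \frac{-1 + 3 I}{5} = \frac{1}{5} - \frac{3 I}{5}$)
$D{\left(2,3 \right)} \left(147 + 79\right) = \left(\frac{1}{5} - \frac{6}{5}\right) \left(147 + 79\right) = \left(\frac{1}{5} - \frac{6}{5}\right) 226 = \left(-1\right) 226 = -226$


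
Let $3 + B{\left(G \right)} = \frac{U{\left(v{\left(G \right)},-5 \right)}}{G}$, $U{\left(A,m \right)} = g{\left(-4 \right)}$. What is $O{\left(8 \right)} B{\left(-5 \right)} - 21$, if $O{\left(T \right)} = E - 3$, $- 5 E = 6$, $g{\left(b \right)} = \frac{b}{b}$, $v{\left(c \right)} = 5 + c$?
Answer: $- \frac{189}{25} \approx -7.56$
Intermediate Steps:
$g{\left(b \right)} = 1$
$U{\left(A,m \right)} = 1$
$E = - \frac{6}{5}$ ($E = \left(- \frac{1}{5}\right) 6 = - \frac{6}{5} \approx -1.2$)
$B{\left(G \right)} = -3 + \frac{1}{G}$ ($B{\left(G \right)} = -3 + 1 \frac{1}{G} = -3 + \frac{1}{G}$)
$O{\left(T \right)} = - \frac{21}{5}$ ($O{\left(T \right)} = - \frac{6}{5} - 3 = - \frac{21}{5}$)
$O{\left(8 \right)} B{\left(-5 \right)} - 21 = - \frac{21 \left(-3 + \frac{1}{-5}\right)}{5} - 21 = - \frac{21 \left(-3 - \frac{1}{5}\right)}{5} - 21 = \left(- \frac{21}{5}\right) \left(- \frac{16}{5}\right) - 21 = \frac{336}{25} - 21 = - \frac{189}{25}$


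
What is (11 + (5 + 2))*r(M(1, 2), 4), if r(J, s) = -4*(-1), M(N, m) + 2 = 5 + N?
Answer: 72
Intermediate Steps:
M(N, m) = 3 + N (M(N, m) = -2 + (5 + N) = 3 + N)
r(J, s) = 4
(11 + (5 + 2))*r(M(1, 2), 4) = (11 + (5 + 2))*4 = (11 + 7)*4 = 18*4 = 72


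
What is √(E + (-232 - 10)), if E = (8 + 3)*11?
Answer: 11*I ≈ 11.0*I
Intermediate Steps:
E = 121 (E = 11*11 = 121)
√(E + (-232 - 10)) = √(121 + (-232 - 10)) = √(121 - 242) = √(-121) = 11*I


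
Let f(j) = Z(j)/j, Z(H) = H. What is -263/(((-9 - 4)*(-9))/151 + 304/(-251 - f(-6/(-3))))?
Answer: 2501919/4105 ≈ 609.48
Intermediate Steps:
f(j) = 1 (f(j) = j/j = 1)
-263/(((-9 - 4)*(-9))/151 + 304/(-251 - f(-6/(-3)))) = -263/(((-9 - 4)*(-9))/151 + 304/(-251 - 1*1)) = -263/(-13*(-9)*(1/151) + 304/(-251 - 1)) = -263/(117*(1/151) + 304/(-252)) = -263/(117/151 + 304*(-1/252)) = -263/(117/151 - 76/63) = -263/(-4105/9513) = -263*(-9513/4105) = 2501919/4105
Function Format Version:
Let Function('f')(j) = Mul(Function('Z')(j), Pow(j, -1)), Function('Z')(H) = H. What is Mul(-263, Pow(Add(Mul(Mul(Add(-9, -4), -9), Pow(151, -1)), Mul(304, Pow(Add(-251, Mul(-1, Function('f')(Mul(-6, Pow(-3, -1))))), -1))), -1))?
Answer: Rational(2501919, 4105) ≈ 609.48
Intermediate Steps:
Function('f')(j) = 1 (Function('f')(j) = Mul(j, Pow(j, -1)) = 1)
Mul(-263, Pow(Add(Mul(Mul(Add(-9, -4), -9), Pow(151, -1)), Mul(304, Pow(Add(-251, Mul(-1, Function('f')(Mul(-6, Pow(-3, -1))))), -1))), -1)) = Mul(-263, Pow(Add(Mul(Mul(Add(-9, -4), -9), Pow(151, -1)), Mul(304, Pow(Add(-251, Mul(-1, 1)), -1))), -1)) = Mul(-263, Pow(Add(Mul(Mul(-13, -9), Rational(1, 151)), Mul(304, Pow(Add(-251, -1), -1))), -1)) = Mul(-263, Pow(Add(Mul(117, Rational(1, 151)), Mul(304, Pow(-252, -1))), -1)) = Mul(-263, Pow(Add(Rational(117, 151), Mul(304, Rational(-1, 252))), -1)) = Mul(-263, Pow(Add(Rational(117, 151), Rational(-76, 63)), -1)) = Mul(-263, Pow(Rational(-4105, 9513), -1)) = Mul(-263, Rational(-9513, 4105)) = Rational(2501919, 4105)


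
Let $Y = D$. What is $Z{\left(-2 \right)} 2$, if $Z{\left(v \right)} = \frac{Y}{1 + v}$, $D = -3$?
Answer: $6$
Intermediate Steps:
$Y = -3$
$Z{\left(v \right)} = - \frac{3}{1 + v}$
$Z{\left(-2 \right)} 2 = - \frac{3}{1 - 2} \cdot 2 = - \frac{3}{-1} \cdot 2 = \left(-3\right) \left(-1\right) 2 = 3 \cdot 2 = 6$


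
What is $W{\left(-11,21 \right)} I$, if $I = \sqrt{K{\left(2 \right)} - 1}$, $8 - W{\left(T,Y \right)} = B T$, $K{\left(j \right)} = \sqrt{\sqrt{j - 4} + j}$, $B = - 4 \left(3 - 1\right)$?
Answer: $- 80 \sqrt{-1 + \sqrt{2 + i \sqrt{2}}} \approx -61.305 - 24.746 i$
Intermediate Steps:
$B = -8$ ($B = \left(-4\right) 2 = -8$)
$K{\left(j \right)} = \sqrt{j + \sqrt{-4 + j}}$ ($K{\left(j \right)} = \sqrt{\sqrt{-4 + j} + j} = \sqrt{j + \sqrt{-4 + j}}$)
$W{\left(T,Y \right)} = 8 + 8 T$ ($W{\left(T,Y \right)} = 8 - - 8 T = 8 + 8 T$)
$I = \sqrt{-1 + \sqrt{2 + i \sqrt{2}}}$ ($I = \sqrt{\sqrt{2 + \sqrt{-4 + 2}} - 1} = \sqrt{\sqrt{2 + \sqrt{-2}} - 1} = \sqrt{\sqrt{2 + i \sqrt{2}} - 1} = \sqrt{-1 + \sqrt{2 + i \sqrt{2}}} \approx 0.76631 + 0.30932 i$)
$W{\left(-11,21 \right)} I = \left(8 + 8 \left(-11\right)\right) \sqrt{-1 + \sqrt{2 + i \sqrt{2}}} = \left(8 - 88\right) \sqrt{-1 + \sqrt{2 + i \sqrt{2}}} = - 80 \sqrt{-1 + \sqrt{2 + i \sqrt{2}}}$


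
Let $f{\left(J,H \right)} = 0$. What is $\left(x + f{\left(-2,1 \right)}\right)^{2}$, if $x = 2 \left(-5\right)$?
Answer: $100$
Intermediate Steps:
$x = -10$
$\left(x + f{\left(-2,1 \right)}\right)^{2} = \left(-10 + 0\right)^{2} = \left(-10\right)^{2} = 100$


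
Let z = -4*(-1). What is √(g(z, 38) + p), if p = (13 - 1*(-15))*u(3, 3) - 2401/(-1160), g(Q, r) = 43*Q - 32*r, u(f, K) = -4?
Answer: I*√388182110/580 ≈ 33.97*I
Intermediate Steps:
z = 4
g(Q, r) = -32*r + 43*Q
p = -127519/1160 (p = (13 - 1*(-15))*(-4) - 2401/(-1160) = (13 + 15)*(-4) - 2401*(-1)/1160 = 28*(-4) - 1*(-2401/1160) = -112 + 2401/1160 = -127519/1160 ≈ -109.93)
√(g(z, 38) + p) = √((-32*38 + 43*4) - 127519/1160) = √((-1216 + 172) - 127519/1160) = √(-1044 - 127519/1160) = √(-1338559/1160) = I*√388182110/580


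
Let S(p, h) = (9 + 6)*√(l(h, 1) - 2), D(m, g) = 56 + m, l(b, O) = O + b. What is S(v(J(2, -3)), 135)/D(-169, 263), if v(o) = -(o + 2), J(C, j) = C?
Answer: -15*√134/113 ≈ -1.5366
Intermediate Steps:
v(o) = -2 - o (v(o) = -(2 + o) = -2 - o)
S(p, h) = 15*√(-1 + h) (S(p, h) = (9 + 6)*√((1 + h) - 2) = 15*√(-1 + h))
S(v(J(2, -3)), 135)/D(-169, 263) = (15*√(-1 + 135))/(56 - 169) = (15*√134)/(-113) = (15*√134)*(-1/113) = -15*√134/113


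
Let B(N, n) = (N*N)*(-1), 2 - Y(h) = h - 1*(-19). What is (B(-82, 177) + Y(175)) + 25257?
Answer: 18341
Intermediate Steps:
Y(h) = -17 - h (Y(h) = 2 - (h - 1*(-19)) = 2 - (h + 19) = 2 - (19 + h) = 2 + (-19 - h) = -17 - h)
B(N, n) = -N² (B(N, n) = N²*(-1) = -N²)
(B(-82, 177) + Y(175)) + 25257 = (-1*(-82)² + (-17 - 1*175)) + 25257 = (-1*6724 + (-17 - 175)) + 25257 = (-6724 - 192) + 25257 = -6916 + 25257 = 18341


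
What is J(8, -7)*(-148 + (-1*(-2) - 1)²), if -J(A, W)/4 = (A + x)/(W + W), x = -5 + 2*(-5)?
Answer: 294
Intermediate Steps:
x = -15 (x = -5 - 10 = -15)
J(A, W) = -2*(-15 + A)/W (J(A, W) = -4*(A - 15)/(W + W) = -4*(-15 + A)/(2*W) = -4*(-15 + A)*1/(2*W) = -2*(-15 + A)/W)
J(8, -7)*(-148 + (-1*(-2) - 1)²) = (2*(15 - 1*8)/(-7))*(-148 + (-1*(-2) - 1)²) = (2*(-⅐)*(15 - 8))*(-148 + (2 - 1)²) = (2*(-⅐)*7)*(-148 + 1²) = -2*(-148 + 1) = -2*(-147) = 294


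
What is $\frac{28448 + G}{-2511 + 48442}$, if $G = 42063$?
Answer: $\frac{70511}{45931} \approx 1.5352$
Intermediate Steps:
$\frac{28448 + G}{-2511 + 48442} = \frac{28448 + 42063}{-2511 + 48442} = \frac{70511}{45931}$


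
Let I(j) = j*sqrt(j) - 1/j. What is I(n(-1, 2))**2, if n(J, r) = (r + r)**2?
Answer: 1046529/256 ≈ 4088.0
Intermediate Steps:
n(J, r) = 4*r**2 (n(J, r) = (2*r)**2 = 4*r**2)
I(j) = j**(3/2) - 1/j
I(n(-1, 2))**2 = ((-1 + (4*2**2)**(5/2))/((4*2**2)))**2 = ((-1 + (4*4)**(5/2))/((4*4)))**2 = ((-1 + 16**(5/2))/16)**2 = ((-1 + 1024)/16)**2 = ((1/16)*1023)**2 = (1023/16)**2 = 1046529/256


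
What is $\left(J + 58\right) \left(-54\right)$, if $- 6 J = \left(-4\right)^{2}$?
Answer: $-2988$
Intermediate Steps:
$J = - \frac{8}{3}$ ($J = - \frac{\left(-4\right)^{2}}{6} = \left(- \frac{1}{6}\right) 16 = - \frac{8}{3} \approx -2.6667$)
$\left(J + 58\right) \left(-54\right) = \left(- \frac{8}{3} + 58\right) \left(-54\right) = \frac{166}{3} \left(-54\right) = -2988$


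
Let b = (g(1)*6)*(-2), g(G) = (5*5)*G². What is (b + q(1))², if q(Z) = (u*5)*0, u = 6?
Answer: 90000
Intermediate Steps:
g(G) = 25*G²
b = -300 (b = ((25*1²)*6)*(-2) = ((25*1)*6)*(-2) = (25*6)*(-2) = 150*(-2) = -300)
q(Z) = 0 (q(Z) = (6*5)*0 = 30*0 = 0)
(b + q(1))² = (-300 + 0)² = (-300)² = 90000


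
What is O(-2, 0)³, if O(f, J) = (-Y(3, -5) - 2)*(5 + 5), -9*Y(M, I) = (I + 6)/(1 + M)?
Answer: -44738875/5832 ≈ -7671.3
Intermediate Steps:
Y(M, I) = -(6 + I)/(9*(1 + M)) (Y(M, I) = -(I + 6)/(9*(1 + M)) = -(6 + I)/(9*(1 + M)))
O(f, J) = -355/18 (O(f, J) = (-(-6 - 1*(-5))/(9*(1 + 3)) - 2)*(5 + 5) = (-(-6 + 5)/(9*4) - 2)*10 = (-(-1)/(9*4) - 2)*10 = (-1*(-1/36) - 2)*10 = (1/36 - 2)*10 = -71/36*10 = -355/18)
O(-2, 0)³ = (-355/18)³ = -44738875/5832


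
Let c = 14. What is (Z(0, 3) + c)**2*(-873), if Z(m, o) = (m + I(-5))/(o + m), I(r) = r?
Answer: -132793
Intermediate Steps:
Z(m, o) = (-5 + m)/(m + o) (Z(m, o) = (m - 5)/(o + m) = (-5 + m)/(m + o))
(Z(0, 3) + c)**2*(-873) = ((-5 + 0)/(0 + 3) + 14)**2*(-873) = (-5/3 + 14)**2*(-873) = (37/3)**2*(-873) = (1369/9)*(-873) = -132793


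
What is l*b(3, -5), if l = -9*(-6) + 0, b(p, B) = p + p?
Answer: 324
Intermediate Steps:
b(p, B) = 2*p
l = 54 (l = 54 + 0 = 54)
l*b(3, -5) = 54*(2*3) = 54*6 = 324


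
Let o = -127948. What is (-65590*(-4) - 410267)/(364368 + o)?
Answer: -147907/236420 ≈ -0.62561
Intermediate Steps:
(-65590*(-4) - 410267)/(364368 + o) = (-65590*(-4) - 410267)/(364368 - 127948) = (262360 - 410267)/236420 = -147907*1/236420 = -147907/236420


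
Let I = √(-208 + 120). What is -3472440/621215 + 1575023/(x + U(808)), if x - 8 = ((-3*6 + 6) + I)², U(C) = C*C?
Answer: (-257765078275*I - 33335424*√22)/(1987888*(3*√22 + 40808*I)) ≈ -3.1775 + 0.00083178*I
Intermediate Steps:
I = 2*I*√22 (I = √(-88) = 2*I*√22 ≈ 9.3808*I)
U(C) = C²
x = 8 + (-12 + 2*I*√22)² (x = 8 + ((-3*6 + 6) + 2*I*√22)² = 8 + ((-18 + 6) + 2*I*√22)² = 8 + (-12 + 2*I*√22)² ≈ 64.0 - 225.14*I)
-3472440/621215 + 1575023/(x + U(808)) = -3472440/621215 + 1575023/((64 - 48*I*√22) + 808²) = -3472440*1/621215 + 1575023/((64 - 48*I*√22) + 652864) = -694488/124243 + 1575023/(652928 - 48*I*√22)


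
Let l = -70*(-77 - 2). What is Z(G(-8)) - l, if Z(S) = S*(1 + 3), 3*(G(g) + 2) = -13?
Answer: -16666/3 ≈ -5555.3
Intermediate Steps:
G(g) = -19/3 (G(g) = -2 + (1/3)*(-13) = -2 - 13/3 = -19/3)
l = 5530 (l = -70*(-79) = 5530)
Z(S) = 4*S (Z(S) = S*4 = 4*S)
Z(G(-8)) - l = 4*(-19/3) - 1*5530 = -76/3 - 5530 = -16666/3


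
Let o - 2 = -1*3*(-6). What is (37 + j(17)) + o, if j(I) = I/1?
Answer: 74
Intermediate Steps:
j(I) = I (j(I) = I*1 = I)
o = 20 (o = 2 - 1*3*(-6) = 2 - 3*(-6) = 2 + 18 = 20)
(37 + j(17)) + o = (37 + 17) + 20 = 54 + 20 = 74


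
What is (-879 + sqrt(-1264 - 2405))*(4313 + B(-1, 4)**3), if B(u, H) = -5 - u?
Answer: -3734871 + 4249*I*sqrt(3669) ≈ -3.7349e+6 + 2.5737e+5*I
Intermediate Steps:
(-879 + sqrt(-1264 - 2405))*(4313 + B(-1, 4)**3) = (-879 + sqrt(-1264 - 2405))*(4313 + (-5 - 1*(-1))**3) = (-879 + sqrt(-3669))*(4313 + (-5 + 1)**3) = (-879 + I*sqrt(3669))*(4313 + (-4)**3) = (-879 + I*sqrt(3669))*(4313 - 64) = (-879 + I*sqrt(3669))*4249 = -3734871 + 4249*I*sqrt(3669)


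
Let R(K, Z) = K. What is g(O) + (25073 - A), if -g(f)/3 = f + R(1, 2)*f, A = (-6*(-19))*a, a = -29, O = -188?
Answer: 29507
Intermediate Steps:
A = -3306 (A = -6*(-19)*(-29) = 114*(-29) = -3306)
g(f) = -6*f (g(f) = -3*(f + 1*f) = -3*(f + f) = -6*f)
g(O) + (25073 - A) = -6*(-188) + (25073 - 1*(-3306)) = 1128 + (25073 + 3306) = 1128 + 28379 = 29507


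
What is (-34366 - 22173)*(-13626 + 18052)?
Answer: -250241614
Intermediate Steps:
(-34366 - 22173)*(-13626 + 18052) = -56539*4426 = -250241614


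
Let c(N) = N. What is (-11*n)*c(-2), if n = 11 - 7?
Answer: 88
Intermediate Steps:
n = 4
(-11*n)*c(-2) = -11*4*(-2) = -44*(-2) = 88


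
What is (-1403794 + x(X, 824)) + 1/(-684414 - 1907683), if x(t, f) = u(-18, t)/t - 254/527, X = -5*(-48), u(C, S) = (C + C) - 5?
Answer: -460231870943756119/327848428560 ≈ -1.4038e+6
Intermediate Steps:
u(C, S) = -5 + 2*C (u(C, S) = 2*C - 5 = -5 + 2*C)
X = 240
x(t, f) = -254/527 - 41/t (x(t, f) = (-5 + 2*(-18))/t - 254/527 = (-5 - 36)/t - 254*1/527 = -41/t - 254/527 = -254/527 - 41/t)
(-1403794 + x(X, 824)) + 1/(-684414 - 1907683) = (-1403794 + (-254/527 - 41/240)) + 1/(-684414 - 1907683) = (-1403794 + (-254/527 - 41*1/240)) + 1/(-2592097) = (-1403794 + (-254/527 - 41/240)) - 1/2592097 = (-1403794 - 82567/126480) - 1/2592097 = -177551947687/126480 - 1/2592097 = -460231870943756119/327848428560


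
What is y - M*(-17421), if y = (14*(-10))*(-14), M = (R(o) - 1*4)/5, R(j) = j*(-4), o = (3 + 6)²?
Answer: -5704288/5 ≈ -1.1409e+6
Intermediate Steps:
o = 81 (o = 9² = 81)
R(j) = -4*j
M = -328/5 (M = (-4*81 - 1*4)/5 = (-324 - 4)*(⅕) = -328*⅕ = -328/5 ≈ -65.600)
y = 1960 (y = -140*(-14) = 1960)
y - M*(-17421) = 1960 - (-328)*(-17421)/5 = 1960 - 1*5714088/5 = 1960 - 5714088/5 = -5704288/5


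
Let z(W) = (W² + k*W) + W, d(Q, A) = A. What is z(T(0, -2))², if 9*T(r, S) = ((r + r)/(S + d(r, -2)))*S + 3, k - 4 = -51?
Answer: 18769/81 ≈ 231.72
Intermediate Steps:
k = -47 (k = 4 - 51 = -47)
T(r, S) = ⅓ + 2*S*r/(9*(-2 + S)) (T(r, S) = (((r + r)/(S - 2))*S + 3)/9 = (((2*r)/(-2 + S))*S + 3)/9 = ((2*r/(-2 + S))*S + 3)/9 = (2*S*r/(-2 + S) + 3)/9 = (3 + 2*S*r/(-2 + S))/9 = ⅓ + 2*S*r/(9*(-2 + S)))
z(W) = W² - 46*W (z(W) = (W² - 47*W) + W = W² - 46*W)
z(T(0, -2))² = (((-6 + 3*(-2) + 2*(-2)*0)/(9*(-2 - 2)))*(-46 + (-6 + 3*(-2) + 2*(-2)*0)/(9*(-2 - 2))))² = (((⅑)*(-6 - 6 + 0)/(-4))*(-46 + (⅑)*(-6 - 6 + 0)/(-4)))² = (((⅑)*(-¼)*(-12))*(-46 + (⅑)*(-¼)*(-12)))² = ((-46 + ⅓)/3)² = ((⅓)*(-137/3))² = (-137/9)² = 18769/81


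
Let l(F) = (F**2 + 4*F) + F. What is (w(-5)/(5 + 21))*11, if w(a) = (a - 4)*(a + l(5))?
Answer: -4455/26 ≈ -171.35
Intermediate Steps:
l(F) = F**2 + 5*F
w(a) = (-4 + a)*(50 + a) (w(a) = (a - 4)*(a + 5*(5 + 5)) = (-4 + a)*(a + 5*10) = (-4 + a)*(a + 50) = (-4 + a)*(50 + a))
(w(-5)/(5 + 21))*11 = ((-200 + (-5)**2 + 46*(-5))/(5 + 21))*11 = ((-200 + 25 - 230)/26)*11 = ((1/26)*(-405))*11 = -405/26*11 = -4455/26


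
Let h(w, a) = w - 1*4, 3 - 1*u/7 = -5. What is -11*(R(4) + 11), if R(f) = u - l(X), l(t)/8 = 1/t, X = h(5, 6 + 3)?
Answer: -649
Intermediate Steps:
u = 56 (u = 21 - 7*(-5) = 21 + 35 = 56)
h(w, a) = -4 + w (h(w, a) = w - 4 = -4 + w)
X = 1 (X = -4 + 5 = 1)
l(t) = 8/t
R(f) = 48 (R(f) = 56 - 8/1 = 56 - 8 = 48)
-11*(R(4) + 11) = -11*(48 + 11) = -11*59 = -649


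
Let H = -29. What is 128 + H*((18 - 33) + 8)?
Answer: 331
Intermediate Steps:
128 + H*((18 - 33) + 8) = 128 - 29*((18 - 33) + 8) = 128 - 29*(-15 + 8) = 128 - 29*(-7) = 128 + 203 = 331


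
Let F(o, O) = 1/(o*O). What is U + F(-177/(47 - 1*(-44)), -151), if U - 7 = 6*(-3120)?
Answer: -500142260/26727 ≈ -18713.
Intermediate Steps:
U = -18713 (U = 7 + 6*(-3120) = 7 - 18720 = -18713)
F(o, O) = 1/(O*o)
U + F(-177/(47 - 1*(-44)), -151) = -18713 + 1/((-151)*((-177/(47 - 1*(-44))))) = -18713 - 1/(151*((-177/(47 + 44)))) = -18713 - 1/(151*((-177/91))) = -18713 - 1/(151*((-177*1/91))) = -18713 - 1/(151*(-177/91)) = -18713 - 1/151*(-91/177) = -18713 + 91/26727 = -500142260/26727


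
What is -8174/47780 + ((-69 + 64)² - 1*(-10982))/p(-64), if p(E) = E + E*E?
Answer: 13693247/5351360 ≈ 2.5588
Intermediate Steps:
p(E) = E + E²
-8174/47780 + ((-69 + 64)² - 1*(-10982))/p(-64) = -8174/47780 + ((-69 + 64)² - 1*(-10982))/((-64*(1 - 64))) = -8174*1/47780 + ((-5)² + 10982)/((-64*(-63))) = -4087/23890 + (25 + 10982)/4032 = -4087/23890 + 11007*(1/4032) = -4087/23890 + 1223/448 = 13693247/5351360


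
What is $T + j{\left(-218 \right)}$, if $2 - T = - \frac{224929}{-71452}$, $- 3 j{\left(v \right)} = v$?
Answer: $\frac{15330461}{214356} \approx 71.519$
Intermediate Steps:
$j{\left(v \right)} = - \frac{v}{3}$
$T = - \frac{82025}{71452}$ ($T = 2 - - \frac{224929}{-71452} = 2 - \left(-224929\right) \left(- \frac{1}{71452}\right) = 2 - \frac{224929}{71452} = - \frac{82025}{71452} \approx -1.148$)
$T + j{\left(-218 \right)} = - \frac{82025}{71452} - - \frac{218}{3} = - \frac{82025}{71452} + \frac{218}{3} = \frac{15330461}{214356}$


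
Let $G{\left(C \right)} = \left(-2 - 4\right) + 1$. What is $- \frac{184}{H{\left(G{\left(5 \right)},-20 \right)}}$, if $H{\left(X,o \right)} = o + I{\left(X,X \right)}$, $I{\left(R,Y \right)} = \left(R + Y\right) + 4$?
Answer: $\frac{92}{13} \approx 7.0769$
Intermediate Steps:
$I{\left(R,Y \right)} = 4 + R + Y$
$G{\left(C \right)} = -5$ ($G{\left(C \right)} = -6 + 1 = -5$)
$H{\left(X,o \right)} = 4 + o + 2 X$ ($H{\left(X,o \right)} = o + \left(4 + X + X\right) = o + \left(4 + 2 X\right) = 4 + o + 2 X$)
$- \frac{184}{H{\left(G{\left(5 \right)},-20 \right)}} = - \frac{184}{4 - 20 + 2 \left(-5\right)} = - \frac{184}{4 - 20 - 10} = - \frac{184}{-26} = \left(-184\right) \left(- \frac{1}{26}\right) = \frac{92}{13}$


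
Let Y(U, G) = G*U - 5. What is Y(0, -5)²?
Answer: 25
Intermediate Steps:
Y(U, G) = -5 + G*U
Y(0, -5)² = (-5 - 5*0)² = (-5 + 0)² = (-5)² = 25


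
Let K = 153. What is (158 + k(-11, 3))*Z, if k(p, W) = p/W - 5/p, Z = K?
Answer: 260508/11 ≈ 23683.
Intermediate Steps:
Z = 153
k(p, W) = -5/p + p/W
(158 + k(-11, 3))*Z = (158 + (-5/(-11) - 11/3))*153 = (158 + (-5*(-1/11) - 11*1/3))*153 = (158 + (5/11 - 11/3))*153 = (158 - 106/33)*153 = (5108/33)*153 = 260508/11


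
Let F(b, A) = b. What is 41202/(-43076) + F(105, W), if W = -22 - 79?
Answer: 2240889/21538 ≈ 104.04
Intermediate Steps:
W = -101
41202/(-43076) + F(105, W) = 41202/(-43076) + 105 = 41202*(-1/43076) + 105 = -20601/21538 + 105 = 2240889/21538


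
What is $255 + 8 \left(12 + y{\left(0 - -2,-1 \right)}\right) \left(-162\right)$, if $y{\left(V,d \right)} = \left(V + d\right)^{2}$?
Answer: $-16593$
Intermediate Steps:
$255 + 8 \left(12 + y{\left(0 - -2,-1 \right)}\right) \left(-162\right) = 255 + 8 \left(12 + \left(\left(0 - -2\right) - 1\right)^{2}\right) \left(-162\right) = 255 + 8 \left(12 + \left(\left(0 + 2\right) - 1\right)^{2}\right) \left(-162\right) = 255 + 8 \left(12 + \left(2 - 1\right)^{2}\right) \left(-162\right) = 255 + 8 \left(12 + 1^{2}\right) \left(-162\right) = 255 + 8 \left(12 + 1\right) \left(-162\right) = 255 + 8 \cdot 13 \left(-162\right) = 255 + 104 \left(-162\right) = 255 - 16848 = -16593$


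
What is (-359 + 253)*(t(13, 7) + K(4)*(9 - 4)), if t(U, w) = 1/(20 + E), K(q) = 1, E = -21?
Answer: -424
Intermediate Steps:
t(U, w) = -1 (t(U, w) = 1/(20 - 21) = 1/(-1) = -1)
(-359 + 253)*(t(13, 7) + K(4)*(9 - 4)) = (-359 + 253)*(-1 + 1*(9 - 4)) = -106*(-1 + 1*5) = -106*(-1 + 5) = -106*4 = -424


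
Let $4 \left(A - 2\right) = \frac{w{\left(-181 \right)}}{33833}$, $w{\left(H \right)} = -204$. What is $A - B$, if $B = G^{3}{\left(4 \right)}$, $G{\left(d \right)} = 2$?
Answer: $- \frac{203049}{33833} \approx -6.0015$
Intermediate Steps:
$A = \frac{67615}{33833}$ ($A = 2 + \frac{\left(-204\right) \frac{1}{33833}}{4} = 2 + \frac{1}{4} \left(- \frac{204}{33833}\right) = 2 - \frac{51}{33833} = \frac{67615}{33833} \approx 1.9985$)
$B = 8$ ($B = 2^{3} = 8$)
$A - B = \frac{67615}{33833} - 8 = - \frac{203049}{33833}$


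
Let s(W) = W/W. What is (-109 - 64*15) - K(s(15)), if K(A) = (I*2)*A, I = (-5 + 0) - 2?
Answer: -1055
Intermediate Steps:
I = -7 (I = -5 - 2 = -7)
s(W) = 1
K(A) = -14*A (K(A) = (-7*2)*A = -14*A)
(-109 - 64*15) - K(s(15)) = (-109 - 64*15) - (-14) = (-109 - 960) - 1*(-14) = -1069 + 14 = -1055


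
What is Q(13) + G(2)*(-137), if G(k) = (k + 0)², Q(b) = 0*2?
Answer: -548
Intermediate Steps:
Q(b) = 0
G(k) = k²
Q(13) + G(2)*(-137) = 0 + 2²*(-137) = 0 + 4*(-137) = 0 - 548 = -548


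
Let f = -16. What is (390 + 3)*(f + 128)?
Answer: 44016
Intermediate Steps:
(390 + 3)*(f + 128) = (390 + 3)*(-16 + 128) = 393*112 = 44016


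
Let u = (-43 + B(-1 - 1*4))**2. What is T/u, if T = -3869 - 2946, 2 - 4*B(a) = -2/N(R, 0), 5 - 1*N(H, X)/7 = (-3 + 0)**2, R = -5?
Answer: -21371840/5669161 ≈ -3.7698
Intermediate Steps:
N(H, X) = -28 (N(H, X) = 35 - 7*(-3 + 0)**2 = 35 - 7*(-3)**2 = 35 - 7*9 = 35 - 63 = -28)
B(a) = 27/56 (B(a) = 1/2 - (-1)/(2*(-28)) = 1/2 - (-1)*(-1)/(2*28) = 1/2 - 1/4*1/14 = 1/2 - 1/56 = 27/56)
T = -6815
u = 5669161/3136 (u = (-43 + 27/56)**2 = (-2381/56)**2 = 5669161/3136 ≈ 1807.8)
T/u = -6815/5669161/3136 = -6815*3136/5669161 = -21371840/5669161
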